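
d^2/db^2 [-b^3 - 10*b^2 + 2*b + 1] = -6*b - 20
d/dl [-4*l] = -4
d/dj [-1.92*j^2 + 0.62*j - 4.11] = 0.62 - 3.84*j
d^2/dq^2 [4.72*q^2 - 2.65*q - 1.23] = 9.44000000000000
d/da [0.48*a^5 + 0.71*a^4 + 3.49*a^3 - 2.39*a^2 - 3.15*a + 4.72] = 2.4*a^4 + 2.84*a^3 + 10.47*a^2 - 4.78*a - 3.15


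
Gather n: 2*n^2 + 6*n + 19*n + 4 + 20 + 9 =2*n^2 + 25*n + 33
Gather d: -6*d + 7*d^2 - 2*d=7*d^2 - 8*d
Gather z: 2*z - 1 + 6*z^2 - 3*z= 6*z^2 - z - 1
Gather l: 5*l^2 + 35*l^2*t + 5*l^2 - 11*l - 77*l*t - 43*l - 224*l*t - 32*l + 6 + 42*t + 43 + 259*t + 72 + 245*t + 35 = l^2*(35*t + 10) + l*(-301*t - 86) + 546*t + 156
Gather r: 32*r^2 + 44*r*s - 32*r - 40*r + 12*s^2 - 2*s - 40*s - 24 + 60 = 32*r^2 + r*(44*s - 72) + 12*s^2 - 42*s + 36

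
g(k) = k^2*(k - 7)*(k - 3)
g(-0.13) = 0.38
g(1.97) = 20.11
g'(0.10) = 3.90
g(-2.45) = 309.14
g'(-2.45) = -341.80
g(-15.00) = 89100.00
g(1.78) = 20.18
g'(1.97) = -3.11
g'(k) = k^2*(k - 7) + k^2*(k - 3) + 2*k*(k - 7)*(k - 3) = 2*k*(2*k^2 - 15*k + 21)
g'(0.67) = 15.88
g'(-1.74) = -184.98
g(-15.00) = 89100.00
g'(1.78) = 2.27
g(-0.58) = 9.13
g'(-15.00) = -20880.00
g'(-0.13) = -5.98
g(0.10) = 0.20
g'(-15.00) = -20880.00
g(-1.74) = 125.43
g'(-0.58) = -35.23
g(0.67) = 6.62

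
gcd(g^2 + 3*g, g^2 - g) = g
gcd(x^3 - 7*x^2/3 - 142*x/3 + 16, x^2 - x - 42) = x + 6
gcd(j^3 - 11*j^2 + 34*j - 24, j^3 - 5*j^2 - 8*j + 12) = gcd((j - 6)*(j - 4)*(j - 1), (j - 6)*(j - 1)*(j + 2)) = j^2 - 7*j + 6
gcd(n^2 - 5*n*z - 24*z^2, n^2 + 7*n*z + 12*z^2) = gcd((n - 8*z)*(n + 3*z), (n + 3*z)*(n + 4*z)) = n + 3*z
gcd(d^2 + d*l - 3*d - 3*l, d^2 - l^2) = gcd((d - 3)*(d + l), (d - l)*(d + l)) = d + l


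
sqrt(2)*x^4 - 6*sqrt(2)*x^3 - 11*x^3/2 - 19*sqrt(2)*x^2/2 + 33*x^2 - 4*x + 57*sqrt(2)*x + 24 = (x - 6)*(x - 4*sqrt(2))*(x + sqrt(2))*(sqrt(2)*x + 1/2)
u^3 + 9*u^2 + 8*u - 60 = (u - 2)*(u + 5)*(u + 6)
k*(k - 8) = k^2 - 8*k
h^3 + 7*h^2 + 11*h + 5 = (h + 1)^2*(h + 5)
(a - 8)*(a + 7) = a^2 - a - 56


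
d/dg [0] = 0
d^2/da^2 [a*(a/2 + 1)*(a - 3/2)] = 3*a + 1/2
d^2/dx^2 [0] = 0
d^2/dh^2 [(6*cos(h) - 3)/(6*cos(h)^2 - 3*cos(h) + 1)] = 3*(162*(1 - cos(2*h))^2*cos(h) - 27*(1 - cos(2*h))^2 - 389*cos(h)/2 + 21*cos(2*h)/2 + 207*cos(3*h)/2 - 36*cos(5*h) + 225/2)/(3*cos(h) - 3*cos(2*h) - 4)^3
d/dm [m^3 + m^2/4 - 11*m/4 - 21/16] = 3*m^2 + m/2 - 11/4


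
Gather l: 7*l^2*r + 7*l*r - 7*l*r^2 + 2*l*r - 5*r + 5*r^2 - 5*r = 7*l^2*r + l*(-7*r^2 + 9*r) + 5*r^2 - 10*r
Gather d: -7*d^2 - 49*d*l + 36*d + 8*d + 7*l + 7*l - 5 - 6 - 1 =-7*d^2 + d*(44 - 49*l) + 14*l - 12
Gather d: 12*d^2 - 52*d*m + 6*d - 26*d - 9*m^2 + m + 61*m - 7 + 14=12*d^2 + d*(-52*m - 20) - 9*m^2 + 62*m + 7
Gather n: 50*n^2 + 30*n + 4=50*n^2 + 30*n + 4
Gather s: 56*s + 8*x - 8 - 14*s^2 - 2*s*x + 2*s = -14*s^2 + s*(58 - 2*x) + 8*x - 8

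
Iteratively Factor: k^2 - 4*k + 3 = (k - 1)*(k - 3)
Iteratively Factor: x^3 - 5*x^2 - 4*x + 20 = (x + 2)*(x^2 - 7*x + 10) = (x - 5)*(x + 2)*(x - 2)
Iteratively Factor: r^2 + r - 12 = (r + 4)*(r - 3)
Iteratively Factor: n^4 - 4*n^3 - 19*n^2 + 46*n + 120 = (n - 4)*(n^3 - 19*n - 30) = (n - 4)*(n + 2)*(n^2 - 2*n - 15) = (n - 5)*(n - 4)*(n + 2)*(n + 3)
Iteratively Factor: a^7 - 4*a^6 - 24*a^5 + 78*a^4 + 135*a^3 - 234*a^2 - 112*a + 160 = (a + 1)*(a^6 - 5*a^5 - 19*a^4 + 97*a^3 + 38*a^2 - 272*a + 160) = (a + 1)*(a + 2)*(a^5 - 7*a^4 - 5*a^3 + 107*a^2 - 176*a + 80) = (a - 1)*(a + 1)*(a + 2)*(a^4 - 6*a^3 - 11*a^2 + 96*a - 80) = (a - 1)^2*(a + 1)*(a + 2)*(a^3 - 5*a^2 - 16*a + 80) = (a - 1)^2*(a + 1)*(a + 2)*(a + 4)*(a^2 - 9*a + 20) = (a - 5)*(a - 1)^2*(a + 1)*(a + 2)*(a + 4)*(a - 4)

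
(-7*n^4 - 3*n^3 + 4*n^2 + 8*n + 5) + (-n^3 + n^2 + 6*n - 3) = -7*n^4 - 4*n^3 + 5*n^2 + 14*n + 2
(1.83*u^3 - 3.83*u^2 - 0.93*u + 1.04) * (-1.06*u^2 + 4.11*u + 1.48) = -1.9398*u^5 + 11.5811*u^4 - 12.0471*u^3 - 10.5931*u^2 + 2.898*u + 1.5392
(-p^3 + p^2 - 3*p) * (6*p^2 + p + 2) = -6*p^5 + 5*p^4 - 19*p^3 - p^2 - 6*p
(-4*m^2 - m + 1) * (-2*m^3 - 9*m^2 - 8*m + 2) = 8*m^5 + 38*m^4 + 39*m^3 - 9*m^2 - 10*m + 2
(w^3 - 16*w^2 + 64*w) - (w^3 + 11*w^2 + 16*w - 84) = -27*w^2 + 48*w + 84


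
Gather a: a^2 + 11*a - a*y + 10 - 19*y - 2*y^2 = a^2 + a*(11 - y) - 2*y^2 - 19*y + 10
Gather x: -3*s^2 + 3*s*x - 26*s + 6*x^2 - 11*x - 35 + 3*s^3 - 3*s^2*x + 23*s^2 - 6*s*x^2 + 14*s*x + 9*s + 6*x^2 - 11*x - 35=3*s^3 + 20*s^2 - 17*s + x^2*(12 - 6*s) + x*(-3*s^2 + 17*s - 22) - 70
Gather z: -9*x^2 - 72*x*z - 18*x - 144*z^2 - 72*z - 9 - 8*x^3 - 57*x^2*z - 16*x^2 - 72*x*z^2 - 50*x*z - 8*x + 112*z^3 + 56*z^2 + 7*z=-8*x^3 - 25*x^2 - 26*x + 112*z^3 + z^2*(-72*x - 88) + z*(-57*x^2 - 122*x - 65) - 9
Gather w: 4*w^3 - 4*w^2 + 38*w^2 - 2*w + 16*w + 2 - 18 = 4*w^3 + 34*w^2 + 14*w - 16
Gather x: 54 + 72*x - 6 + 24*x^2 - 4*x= 24*x^2 + 68*x + 48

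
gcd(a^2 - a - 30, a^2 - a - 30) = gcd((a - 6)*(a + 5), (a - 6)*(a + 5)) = a^2 - a - 30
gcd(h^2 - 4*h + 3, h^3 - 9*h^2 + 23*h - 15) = h^2 - 4*h + 3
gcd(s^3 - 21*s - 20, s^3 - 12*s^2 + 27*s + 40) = s^2 - 4*s - 5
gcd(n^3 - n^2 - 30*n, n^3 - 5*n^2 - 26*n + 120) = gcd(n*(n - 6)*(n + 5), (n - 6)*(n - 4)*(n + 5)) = n^2 - n - 30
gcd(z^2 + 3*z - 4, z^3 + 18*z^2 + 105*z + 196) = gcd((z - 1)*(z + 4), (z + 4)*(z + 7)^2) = z + 4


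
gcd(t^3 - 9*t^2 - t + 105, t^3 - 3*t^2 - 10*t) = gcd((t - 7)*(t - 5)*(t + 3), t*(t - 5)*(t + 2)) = t - 5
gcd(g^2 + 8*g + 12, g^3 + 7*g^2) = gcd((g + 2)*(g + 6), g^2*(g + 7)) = 1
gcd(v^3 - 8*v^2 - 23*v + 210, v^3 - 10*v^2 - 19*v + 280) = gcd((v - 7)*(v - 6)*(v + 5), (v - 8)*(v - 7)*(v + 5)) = v^2 - 2*v - 35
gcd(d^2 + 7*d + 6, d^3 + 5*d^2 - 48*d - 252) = d + 6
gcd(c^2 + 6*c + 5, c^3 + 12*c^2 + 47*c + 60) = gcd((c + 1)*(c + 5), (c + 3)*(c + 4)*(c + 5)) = c + 5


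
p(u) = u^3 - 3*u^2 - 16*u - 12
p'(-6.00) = 128.00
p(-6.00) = -240.00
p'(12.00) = 344.00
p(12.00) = 1092.00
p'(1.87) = -16.73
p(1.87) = -45.87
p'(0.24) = -17.27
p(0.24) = -16.00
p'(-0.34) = -13.61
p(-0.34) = -6.95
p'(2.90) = -8.17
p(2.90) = -59.24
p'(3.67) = 2.39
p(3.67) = -61.70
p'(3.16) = -5.00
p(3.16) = -60.96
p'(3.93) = 6.75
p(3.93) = -60.52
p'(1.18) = -18.90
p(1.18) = -33.41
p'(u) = 3*u^2 - 6*u - 16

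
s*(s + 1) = s^2 + s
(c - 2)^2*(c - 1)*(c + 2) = c^4 - 3*c^3 - 2*c^2 + 12*c - 8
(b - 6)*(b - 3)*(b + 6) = b^3 - 3*b^2 - 36*b + 108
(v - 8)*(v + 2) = v^2 - 6*v - 16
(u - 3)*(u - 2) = u^2 - 5*u + 6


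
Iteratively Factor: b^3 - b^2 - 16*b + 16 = (b - 4)*(b^2 + 3*b - 4) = (b - 4)*(b - 1)*(b + 4)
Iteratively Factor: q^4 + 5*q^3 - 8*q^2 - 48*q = (q + 4)*(q^3 + q^2 - 12*q) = q*(q + 4)*(q^2 + q - 12) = q*(q - 3)*(q + 4)*(q + 4)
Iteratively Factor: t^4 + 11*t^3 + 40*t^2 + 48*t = (t)*(t^3 + 11*t^2 + 40*t + 48) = t*(t + 4)*(t^2 + 7*t + 12) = t*(t + 3)*(t + 4)*(t + 4)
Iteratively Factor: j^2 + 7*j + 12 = (j + 4)*(j + 3)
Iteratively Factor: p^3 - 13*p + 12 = (p - 1)*(p^2 + p - 12) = (p - 3)*(p - 1)*(p + 4)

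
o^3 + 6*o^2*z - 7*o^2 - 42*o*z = o*(o - 7)*(o + 6*z)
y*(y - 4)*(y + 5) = y^3 + y^2 - 20*y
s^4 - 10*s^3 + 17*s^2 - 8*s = s*(s - 8)*(s - 1)^2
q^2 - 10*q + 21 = (q - 7)*(q - 3)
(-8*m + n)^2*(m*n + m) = 64*m^3*n + 64*m^3 - 16*m^2*n^2 - 16*m^2*n + m*n^3 + m*n^2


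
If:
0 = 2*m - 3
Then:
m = 3/2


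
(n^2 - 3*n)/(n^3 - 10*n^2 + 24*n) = (n - 3)/(n^2 - 10*n + 24)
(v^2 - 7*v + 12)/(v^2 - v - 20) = (-v^2 + 7*v - 12)/(-v^2 + v + 20)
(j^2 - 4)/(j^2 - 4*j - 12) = (j - 2)/(j - 6)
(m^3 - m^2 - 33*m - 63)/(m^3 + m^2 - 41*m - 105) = (m + 3)/(m + 5)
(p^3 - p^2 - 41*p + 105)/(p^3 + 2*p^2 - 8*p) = (p^3 - p^2 - 41*p + 105)/(p*(p^2 + 2*p - 8))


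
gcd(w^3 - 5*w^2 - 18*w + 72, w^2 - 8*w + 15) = w - 3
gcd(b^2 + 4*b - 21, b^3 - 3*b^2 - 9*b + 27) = b - 3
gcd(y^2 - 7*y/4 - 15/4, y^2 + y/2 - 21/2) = y - 3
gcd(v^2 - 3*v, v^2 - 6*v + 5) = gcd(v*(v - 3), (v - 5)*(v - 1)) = 1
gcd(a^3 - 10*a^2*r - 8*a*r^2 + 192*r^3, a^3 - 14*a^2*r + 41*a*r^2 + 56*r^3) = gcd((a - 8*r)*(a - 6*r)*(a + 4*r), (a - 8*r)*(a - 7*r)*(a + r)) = -a + 8*r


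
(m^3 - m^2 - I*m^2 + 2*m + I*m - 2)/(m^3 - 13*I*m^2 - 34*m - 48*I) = (m^2 - m*(1 + 2*I) + 2*I)/(m^2 - 14*I*m - 48)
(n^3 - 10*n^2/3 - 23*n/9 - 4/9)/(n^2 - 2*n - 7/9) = (3*n^2 - 11*n - 4)/(3*n - 7)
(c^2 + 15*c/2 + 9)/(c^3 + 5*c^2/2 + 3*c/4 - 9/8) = 4*(c + 6)/(4*c^2 + 4*c - 3)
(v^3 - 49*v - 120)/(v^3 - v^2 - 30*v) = (v^2 - 5*v - 24)/(v*(v - 6))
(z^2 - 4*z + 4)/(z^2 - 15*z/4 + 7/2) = 4*(z - 2)/(4*z - 7)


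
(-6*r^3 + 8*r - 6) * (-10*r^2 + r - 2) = 60*r^5 - 6*r^4 - 68*r^3 + 68*r^2 - 22*r + 12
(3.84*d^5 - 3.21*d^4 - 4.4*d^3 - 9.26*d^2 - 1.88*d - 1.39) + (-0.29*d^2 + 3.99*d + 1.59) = 3.84*d^5 - 3.21*d^4 - 4.4*d^3 - 9.55*d^2 + 2.11*d + 0.2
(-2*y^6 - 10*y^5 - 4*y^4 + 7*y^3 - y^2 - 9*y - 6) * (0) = 0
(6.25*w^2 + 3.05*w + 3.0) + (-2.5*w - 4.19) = 6.25*w^2 + 0.55*w - 1.19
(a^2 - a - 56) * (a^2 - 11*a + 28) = a^4 - 12*a^3 - 17*a^2 + 588*a - 1568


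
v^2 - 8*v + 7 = (v - 7)*(v - 1)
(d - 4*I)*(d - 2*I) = d^2 - 6*I*d - 8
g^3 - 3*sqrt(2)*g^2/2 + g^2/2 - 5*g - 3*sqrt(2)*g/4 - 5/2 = (g + 1/2)*(g - 5*sqrt(2)/2)*(g + sqrt(2))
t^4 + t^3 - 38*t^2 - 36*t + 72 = (t - 6)*(t - 1)*(t + 2)*(t + 6)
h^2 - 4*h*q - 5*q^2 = (h - 5*q)*(h + q)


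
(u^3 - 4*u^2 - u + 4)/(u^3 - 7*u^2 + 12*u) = (u^2 - 1)/(u*(u - 3))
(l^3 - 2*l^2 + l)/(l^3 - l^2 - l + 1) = l/(l + 1)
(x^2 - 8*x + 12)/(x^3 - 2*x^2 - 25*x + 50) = (x - 6)/(x^2 - 25)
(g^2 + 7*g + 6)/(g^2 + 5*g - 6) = (g + 1)/(g - 1)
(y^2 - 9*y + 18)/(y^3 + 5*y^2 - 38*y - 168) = (y - 3)/(y^2 + 11*y + 28)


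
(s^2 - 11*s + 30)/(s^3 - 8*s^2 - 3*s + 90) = 1/(s + 3)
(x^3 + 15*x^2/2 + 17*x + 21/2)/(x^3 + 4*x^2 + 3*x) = (x + 7/2)/x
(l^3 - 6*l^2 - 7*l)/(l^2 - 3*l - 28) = l*(l + 1)/(l + 4)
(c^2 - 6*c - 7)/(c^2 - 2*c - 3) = (c - 7)/(c - 3)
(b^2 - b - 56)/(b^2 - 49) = (b - 8)/(b - 7)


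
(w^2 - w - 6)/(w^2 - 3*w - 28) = (-w^2 + w + 6)/(-w^2 + 3*w + 28)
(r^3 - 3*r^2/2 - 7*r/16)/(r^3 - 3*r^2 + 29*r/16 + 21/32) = 2*r/(2*r - 3)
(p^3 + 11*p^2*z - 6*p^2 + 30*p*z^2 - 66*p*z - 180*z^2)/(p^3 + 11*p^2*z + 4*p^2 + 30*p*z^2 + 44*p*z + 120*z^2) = (p - 6)/(p + 4)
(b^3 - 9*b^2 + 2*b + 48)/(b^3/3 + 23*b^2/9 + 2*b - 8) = 9*(b^3 - 9*b^2 + 2*b + 48)/(3*b^3 + 23*b^2 + 18*b - 72)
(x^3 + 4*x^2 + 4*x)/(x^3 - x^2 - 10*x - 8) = x*(x + 2)/(x^2 - 3*x - 4)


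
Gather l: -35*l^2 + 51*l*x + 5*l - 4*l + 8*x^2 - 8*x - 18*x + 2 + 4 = -35*l^2 + l*(51*x + 1) + 8*x^2 - 26*x + 6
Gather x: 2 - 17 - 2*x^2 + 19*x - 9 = -2*x^2 + 19*x - 24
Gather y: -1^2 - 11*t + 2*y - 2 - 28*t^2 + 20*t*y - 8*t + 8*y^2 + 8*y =-28*t^2 - 19*t + 8*y^2 + y*(20*t + 10) - 3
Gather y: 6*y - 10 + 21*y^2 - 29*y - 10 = 21*y^2 - 23*y - 20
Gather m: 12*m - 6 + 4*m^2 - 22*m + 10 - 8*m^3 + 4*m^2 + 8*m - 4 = -8*m^3 + 8*m^2 - 2*m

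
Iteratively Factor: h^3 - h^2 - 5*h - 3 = (h - 3)*(h^2 + 2*h + 1) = (h - 3)*(h + 1)*(h + 1)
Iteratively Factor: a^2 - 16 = (a + 4)*(a - 4)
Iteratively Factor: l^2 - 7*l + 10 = (l - 2)*(l - 5)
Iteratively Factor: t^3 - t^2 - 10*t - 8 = (t + 2)*(t^2 - 3*t - 4) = (t + 1)*(t + 2)*(t - 4)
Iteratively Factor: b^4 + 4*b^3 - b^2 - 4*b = (b + 1)*(b^3 + 3*b^2 - 4*b) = (b - 1)*(b + 1)*(b^2 + 4*b) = (b - 1)*(b + 1)*(b + 4)*(b)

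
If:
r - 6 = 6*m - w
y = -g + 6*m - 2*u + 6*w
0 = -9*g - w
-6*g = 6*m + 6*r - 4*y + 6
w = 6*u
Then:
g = -3*y/424 - 21/212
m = 67*y/636 - 91/106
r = 241*y/424 - 9/212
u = 9*y/848 + 63/424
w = 27*y/424 + 189/212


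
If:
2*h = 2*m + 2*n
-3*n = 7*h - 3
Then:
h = 3/7 - 3*n/7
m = 3/7 - 10*n/7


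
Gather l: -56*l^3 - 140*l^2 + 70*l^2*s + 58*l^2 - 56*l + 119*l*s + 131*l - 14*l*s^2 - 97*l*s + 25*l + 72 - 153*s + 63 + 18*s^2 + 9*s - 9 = -56*l^3 + l^2*(70*s - 82) + l*(-14*s^2 + 22*s + 100) + 18*s^2 - 144*s + 126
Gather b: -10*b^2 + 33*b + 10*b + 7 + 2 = -10*b^2 + 43*b + 9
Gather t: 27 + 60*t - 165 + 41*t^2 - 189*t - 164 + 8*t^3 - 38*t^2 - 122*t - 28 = 8*t^3 + 3*t^2 - 251*t - 330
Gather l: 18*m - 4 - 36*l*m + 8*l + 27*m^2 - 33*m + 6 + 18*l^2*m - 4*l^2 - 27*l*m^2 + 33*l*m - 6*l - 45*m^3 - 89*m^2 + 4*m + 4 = l^2*(18*m - 4) + l*(-27*m^2 - 3*m + 2) - 45*m^3 - 62*m^2 - 11*m + 6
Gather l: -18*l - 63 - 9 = -18*l - 72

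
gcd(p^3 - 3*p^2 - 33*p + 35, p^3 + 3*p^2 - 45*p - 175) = p^2 - 2*p - 35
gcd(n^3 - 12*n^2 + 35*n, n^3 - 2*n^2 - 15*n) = n^2 - 5*n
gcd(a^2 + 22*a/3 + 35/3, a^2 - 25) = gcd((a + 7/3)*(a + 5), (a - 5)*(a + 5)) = a + 5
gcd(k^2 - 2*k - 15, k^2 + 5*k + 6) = k + 3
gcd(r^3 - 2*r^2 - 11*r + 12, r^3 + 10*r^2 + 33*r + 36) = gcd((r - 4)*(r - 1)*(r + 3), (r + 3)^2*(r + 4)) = r + 3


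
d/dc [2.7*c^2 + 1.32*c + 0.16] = 5.4*c + 1.32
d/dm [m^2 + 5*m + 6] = 2*m + 5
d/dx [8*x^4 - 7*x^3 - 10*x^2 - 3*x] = 32*x^3 - 21*x^2 - 20*x - 3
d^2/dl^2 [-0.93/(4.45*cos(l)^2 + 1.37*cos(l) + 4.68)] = (73.6653*(1 - cos(l)^2)^2 + 17.009235*cos(l)^3 - 38.894553*cos(l)^2 - 39.981258*cos(l) - 38.419974)/(4.45*cos(l)^2 + 1.37*cos(l) + 4.68)^3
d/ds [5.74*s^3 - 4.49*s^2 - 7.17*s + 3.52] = 17.22*s^2 - 8.98*s - 7.17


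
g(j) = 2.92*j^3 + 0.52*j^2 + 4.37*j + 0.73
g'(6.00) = 325.97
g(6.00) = 676.39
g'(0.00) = 4.37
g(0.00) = 0.73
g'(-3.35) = 99.20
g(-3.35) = -117.85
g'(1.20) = 18.23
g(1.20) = 11.77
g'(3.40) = 109.17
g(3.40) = 136.37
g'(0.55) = 7.59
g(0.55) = 3.78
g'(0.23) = 5.07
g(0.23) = 1.80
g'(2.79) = 75.46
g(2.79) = 80.39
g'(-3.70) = 120.45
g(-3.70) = -156.23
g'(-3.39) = 101.52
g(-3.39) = -121.87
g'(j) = 8.76*j^2 + 1.04*j + 4.37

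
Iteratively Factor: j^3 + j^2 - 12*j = (j + 4)*(j^2 - 3*j) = j*(j + 4)*(j - 3)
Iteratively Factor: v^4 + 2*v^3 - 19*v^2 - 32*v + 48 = (v + 4)*(v^3 - 2*v^2 - 11*v + 12) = (v + 3)*(v + 4)*(v^2 - 5*v + 4) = (v - 1)*(v + 3)*(v + 4)*(v - 4)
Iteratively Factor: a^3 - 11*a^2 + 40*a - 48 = (a - 3)*(a^2 - 8*a + 16) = (a - 4)*(a - 3)*(a - 4)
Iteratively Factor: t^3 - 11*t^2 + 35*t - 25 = (t - 5)*(t^2 - 6*t + 5) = (t - 5)*(t - 1)*(t - 5)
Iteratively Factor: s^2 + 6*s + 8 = (s + 4)*(s + 2)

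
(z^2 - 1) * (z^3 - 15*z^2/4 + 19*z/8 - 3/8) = z^5 - 15*z^4/4 + 11*z^3/8 + 27*z^2/8 - 19*z/8 + 3/8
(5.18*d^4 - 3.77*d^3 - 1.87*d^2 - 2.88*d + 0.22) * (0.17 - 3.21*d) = -16.6278*d^5 + 12.9823*d^4 + 5.3618*d^3 + 8.9269*d^2 - 1.1958*d + 0.0374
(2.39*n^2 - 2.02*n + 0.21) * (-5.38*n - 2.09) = -12.8582*n^3 + 5.8725*n^2 + 3.092*n - 0.4389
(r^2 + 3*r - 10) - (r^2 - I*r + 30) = 3*r + I*r - 40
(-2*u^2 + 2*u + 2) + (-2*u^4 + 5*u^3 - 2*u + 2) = -2*u^4 + 5*u^3 - 2*u^2 + 4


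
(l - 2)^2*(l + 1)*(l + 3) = l^4 - 9*l^2 + 4*l + 12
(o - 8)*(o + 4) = o^2 - 4*o - 32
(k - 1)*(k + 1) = k^2 - 1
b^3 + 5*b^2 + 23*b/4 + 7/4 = (b + 1/2)*(b + 1)*(b + 7/2)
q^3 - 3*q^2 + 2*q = q*(q - 2)*(q - 1)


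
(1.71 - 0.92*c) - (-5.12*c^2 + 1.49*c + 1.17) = 5.12*c^2 - 2.41*c + 0.54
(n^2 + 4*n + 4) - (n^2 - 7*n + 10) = 11*n - 6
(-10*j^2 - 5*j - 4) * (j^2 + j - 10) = -10*j^4 - 15*j^3 + 91*j^2 + 46*j + 40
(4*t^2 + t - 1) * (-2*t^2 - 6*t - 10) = -8*t^4 - 26*t^3 - 44*t^2 - 4*t + 10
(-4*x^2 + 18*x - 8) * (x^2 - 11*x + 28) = -4*x^4 + 62*x^3 - 318*x^2 + 592*x - 224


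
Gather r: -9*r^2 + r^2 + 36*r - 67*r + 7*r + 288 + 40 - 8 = -8*r^2 - 24*r + 320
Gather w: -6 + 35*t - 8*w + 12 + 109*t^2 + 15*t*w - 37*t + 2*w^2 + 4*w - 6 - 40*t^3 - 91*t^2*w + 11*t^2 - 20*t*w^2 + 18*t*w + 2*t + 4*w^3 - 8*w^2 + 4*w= -40*t^3 + 120*t^2 + 4*w^3 + w^2*(-20*t - 6) + w*(-91*t^2 + 33*t)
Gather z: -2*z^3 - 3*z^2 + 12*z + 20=-2*z^3 - 3*z^2 + 12*z + 20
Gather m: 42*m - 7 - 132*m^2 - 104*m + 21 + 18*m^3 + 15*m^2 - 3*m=18*m^3 - 117*m^2 - 65*m + 14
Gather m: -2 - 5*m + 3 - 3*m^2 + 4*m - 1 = -3*m^2 - m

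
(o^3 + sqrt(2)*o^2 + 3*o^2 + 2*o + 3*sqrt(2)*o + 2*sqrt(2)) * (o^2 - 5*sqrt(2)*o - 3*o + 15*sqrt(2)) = o^5 - 4*sqrt(2)*o^4 - 17*o^3 - 6*o^2 + 28*sqrt(2)*o^2 + 24*sqrt(2)*o + 70*o + 60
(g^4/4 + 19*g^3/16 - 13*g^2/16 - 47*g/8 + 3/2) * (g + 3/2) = g^5/4 + 25*g^4/16 + 31*g^3/32 - 227*g^2/32 - 117*g/16 + 9/4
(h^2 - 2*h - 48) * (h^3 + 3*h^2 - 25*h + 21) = h^5 + h^4 - 79*h^3 - 73*h^2 + 1158*h - 1008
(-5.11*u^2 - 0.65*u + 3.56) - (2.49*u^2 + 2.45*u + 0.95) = -7.6*u^2 - 3.1*u + 2.61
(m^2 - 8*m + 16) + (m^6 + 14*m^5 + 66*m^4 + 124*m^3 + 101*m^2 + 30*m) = m^6 + 14*m^5 + 66*m^4 + 124*m^3 + 102*m^2 + 22*m + 16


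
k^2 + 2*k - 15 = (k - 3)*(k + 5)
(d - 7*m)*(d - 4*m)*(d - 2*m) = d^3 - 13*d^2*m + 50*d*m^2 - 56*m^3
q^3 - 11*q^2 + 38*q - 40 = (q - 5)*(q - 4)*(q - 2)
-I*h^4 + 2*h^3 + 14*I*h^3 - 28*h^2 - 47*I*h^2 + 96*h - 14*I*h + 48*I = (h - 8)*(h - 6)*(h + I)*(-I*h + 1)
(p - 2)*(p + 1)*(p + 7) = p^3 + 6*p^2 - 9*p - 14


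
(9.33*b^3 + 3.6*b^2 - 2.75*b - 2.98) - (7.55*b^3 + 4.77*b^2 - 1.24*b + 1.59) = 1.78*b^3 - 1.17*b^2 - 1.51*b - 4.57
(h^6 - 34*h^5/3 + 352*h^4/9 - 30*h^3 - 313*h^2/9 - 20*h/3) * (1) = h^6 - 34*h^5/3 + 352*h^4/9 - 30*h^3 - 313*h^2/9 - 20*h/3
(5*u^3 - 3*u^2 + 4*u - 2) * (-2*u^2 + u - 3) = -10*u^5 + 11*u^4 - 26*u^3 + 17*u^2 - 14*u + 6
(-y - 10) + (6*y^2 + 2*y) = 6*y^2 + y - 10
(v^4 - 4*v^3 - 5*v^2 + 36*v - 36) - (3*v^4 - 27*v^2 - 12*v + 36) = -2*v^4 - 4*v^3 + 22*v^2 + 48*v - 72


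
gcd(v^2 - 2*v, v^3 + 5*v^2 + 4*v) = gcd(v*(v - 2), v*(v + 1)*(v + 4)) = v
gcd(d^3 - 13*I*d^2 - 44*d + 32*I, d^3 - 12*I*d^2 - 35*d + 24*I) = d^2 - 9*I*d - 8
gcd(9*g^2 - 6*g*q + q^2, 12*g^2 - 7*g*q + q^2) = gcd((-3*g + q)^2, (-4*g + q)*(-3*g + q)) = -3*g + q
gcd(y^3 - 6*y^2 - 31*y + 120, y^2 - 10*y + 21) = y - 3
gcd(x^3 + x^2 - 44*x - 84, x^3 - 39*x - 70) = x^2 - 5*x - 14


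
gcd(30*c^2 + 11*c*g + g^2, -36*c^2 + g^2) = 6*c + g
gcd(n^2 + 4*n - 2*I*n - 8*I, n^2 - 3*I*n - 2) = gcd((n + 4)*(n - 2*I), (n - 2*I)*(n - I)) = n - 2*I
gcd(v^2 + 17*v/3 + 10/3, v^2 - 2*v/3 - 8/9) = v + 2/3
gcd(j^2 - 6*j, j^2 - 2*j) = j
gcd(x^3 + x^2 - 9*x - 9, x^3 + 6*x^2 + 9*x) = x + 3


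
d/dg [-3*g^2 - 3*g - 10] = -6*g - 3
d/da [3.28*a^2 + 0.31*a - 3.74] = 6.56*a + 0.31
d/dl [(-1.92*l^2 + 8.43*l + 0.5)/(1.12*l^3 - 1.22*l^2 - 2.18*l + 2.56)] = (2.1504*l^4 - 18.8832*l^3 + 12.7902*l^2 - 8.6104*l + 22.6708)/(1.2544*l^6 - 2.7328*l^5 - 3.3948*l^4 + 11.0536*l^3 - 1.494*l^2 - 11.1616*l + 6.5536)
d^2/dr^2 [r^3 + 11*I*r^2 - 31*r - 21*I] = 6*r + 22*I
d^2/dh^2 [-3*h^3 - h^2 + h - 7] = -18*h - 2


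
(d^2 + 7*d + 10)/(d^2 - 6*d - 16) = (d + 5)/(d - 8)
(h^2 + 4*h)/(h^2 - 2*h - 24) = h/(h - 6)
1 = 1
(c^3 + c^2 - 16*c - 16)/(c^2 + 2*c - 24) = (c^2 + 5*c + 4)/(c + 6)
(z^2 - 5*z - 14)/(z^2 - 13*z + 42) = (z + 2)/(z - 6)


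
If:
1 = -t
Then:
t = -1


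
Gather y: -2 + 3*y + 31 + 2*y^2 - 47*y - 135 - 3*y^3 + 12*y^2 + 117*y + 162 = -3*y^3 + 14*y^2 + 73*y + 56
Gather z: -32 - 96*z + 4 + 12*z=-84*z - 28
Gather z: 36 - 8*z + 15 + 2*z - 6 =45 - 6*z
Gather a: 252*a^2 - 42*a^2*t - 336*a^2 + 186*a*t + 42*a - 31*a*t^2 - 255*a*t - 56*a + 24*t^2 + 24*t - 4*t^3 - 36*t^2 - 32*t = a^2*(-42*t - 84) + a*(-31*t^2 - 69*t - 14) - 4*t^3 - 12*t^2 - 8*t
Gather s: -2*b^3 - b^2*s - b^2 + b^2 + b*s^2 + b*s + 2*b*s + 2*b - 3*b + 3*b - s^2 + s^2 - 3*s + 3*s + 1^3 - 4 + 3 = -2*b^3 + b*s^2 + 2*b + s*(-b^2 + 3*b)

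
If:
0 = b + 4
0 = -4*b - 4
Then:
No Solution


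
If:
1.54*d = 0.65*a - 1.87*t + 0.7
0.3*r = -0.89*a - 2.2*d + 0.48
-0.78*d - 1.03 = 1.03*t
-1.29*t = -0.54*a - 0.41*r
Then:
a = -3.55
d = 2.14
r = -3.58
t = -2.62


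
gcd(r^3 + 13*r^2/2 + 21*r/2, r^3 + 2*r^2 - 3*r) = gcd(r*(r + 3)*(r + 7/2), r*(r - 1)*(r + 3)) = r^2 + 3*r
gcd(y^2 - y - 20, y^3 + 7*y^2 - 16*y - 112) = y + 4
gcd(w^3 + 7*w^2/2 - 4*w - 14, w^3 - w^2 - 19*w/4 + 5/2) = w + 2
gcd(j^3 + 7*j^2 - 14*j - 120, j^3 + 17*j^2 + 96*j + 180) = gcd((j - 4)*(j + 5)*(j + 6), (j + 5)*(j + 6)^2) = j^2 + 11*j + 30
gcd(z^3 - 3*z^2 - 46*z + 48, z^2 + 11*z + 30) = z + 6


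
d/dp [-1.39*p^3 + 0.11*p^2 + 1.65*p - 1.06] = -4.17*p^2 + 0.22*p + 1.65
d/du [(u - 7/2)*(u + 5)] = 2*u + 3/2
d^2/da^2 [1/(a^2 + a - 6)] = 2*(-a^2 - a + (2*a + 1)^2 + 6)/(a^2 + a - 6)^3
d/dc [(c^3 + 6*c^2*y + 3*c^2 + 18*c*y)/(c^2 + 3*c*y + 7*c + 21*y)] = (-c*(2*c + 3*y + 7)*(c^2 + 6*c*y + 3*c + 18*y) + 3*(c^2 + 3*c*y + 7*c + 21*y)*(c^2 + 4*c*y + 2*c + 6*y))/(c^2 + 3*c*y + 7*c + 21*y)^2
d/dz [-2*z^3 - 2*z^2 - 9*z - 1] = -6*z^2 - 4*z - 9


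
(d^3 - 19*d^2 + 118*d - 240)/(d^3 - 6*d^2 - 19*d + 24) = (d^2 - 11*d + 30)/(d^2 + 2*d - 3)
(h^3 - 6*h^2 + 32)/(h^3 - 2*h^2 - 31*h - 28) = (-h^3 + 6*h^2 - 32)/(-h^3 + 2*h^2 + 31*h + 28)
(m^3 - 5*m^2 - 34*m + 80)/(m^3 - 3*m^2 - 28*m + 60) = (m - 8)/(m - 6)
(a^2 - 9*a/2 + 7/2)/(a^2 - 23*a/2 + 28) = (a - 1)/(a - 8)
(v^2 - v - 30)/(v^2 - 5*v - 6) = (v + 5)/(v + 1)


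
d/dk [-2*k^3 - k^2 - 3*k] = -6*k^2 - 2*k - 3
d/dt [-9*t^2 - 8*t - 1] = -18*t - 8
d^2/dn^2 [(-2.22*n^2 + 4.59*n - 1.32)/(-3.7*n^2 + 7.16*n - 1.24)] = (2.8421709430404e-14*n^4 - 8.04972000000021*n^3 + 47.3126400000001*n^2 - 83.46312*n + 48.552096)/(50.653*n^6 - 294.0612*n^5 + 619.97496*n^4 - 564.162176*n^3 + 207.775392*n^2 - 33.027648*n + 1.906624)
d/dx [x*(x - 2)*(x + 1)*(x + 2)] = 4*x^3 + 3*x^2 - 8*x - 4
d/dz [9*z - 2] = 9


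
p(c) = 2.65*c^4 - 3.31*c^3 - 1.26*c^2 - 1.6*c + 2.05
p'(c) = 10.6*c^3 - 9.93*c^2 - 2.52*c - 1.6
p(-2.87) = 254.30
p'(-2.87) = -326.74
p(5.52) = 1858.47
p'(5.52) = 1464.80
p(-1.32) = 17.62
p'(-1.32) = -39.96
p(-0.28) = 2.49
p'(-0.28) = -1.91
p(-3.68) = 641.83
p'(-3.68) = -655.06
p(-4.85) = 1824.06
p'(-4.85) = -1432.25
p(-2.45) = 142.56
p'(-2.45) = -210.92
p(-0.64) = 3.87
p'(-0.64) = -6.83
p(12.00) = 49032.13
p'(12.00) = 16855.04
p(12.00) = 49032.13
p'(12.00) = 16855.04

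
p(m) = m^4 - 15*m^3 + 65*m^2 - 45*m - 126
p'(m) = 4*m^3 - 45*m^2 + 130*m - 45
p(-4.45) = 3075.37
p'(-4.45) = -1867.10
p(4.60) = 30.11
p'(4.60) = -9.86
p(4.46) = 31.18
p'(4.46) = -5.46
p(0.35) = -134.42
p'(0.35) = -4.84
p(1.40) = -98.92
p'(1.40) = 59.78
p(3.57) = 21.71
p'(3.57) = 27.58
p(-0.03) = -124.59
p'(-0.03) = -48.94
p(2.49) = -28.18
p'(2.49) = 61.45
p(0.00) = -126.00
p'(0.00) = -45.00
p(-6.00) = 7020.00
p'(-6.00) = -3309.00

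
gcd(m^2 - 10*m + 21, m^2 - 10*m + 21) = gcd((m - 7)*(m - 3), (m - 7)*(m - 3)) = m^2 - 10*m + 21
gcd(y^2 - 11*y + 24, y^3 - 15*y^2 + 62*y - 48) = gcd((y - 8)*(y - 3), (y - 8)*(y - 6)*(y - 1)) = y - 8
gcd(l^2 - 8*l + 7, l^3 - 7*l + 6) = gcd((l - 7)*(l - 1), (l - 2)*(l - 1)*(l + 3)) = l - 1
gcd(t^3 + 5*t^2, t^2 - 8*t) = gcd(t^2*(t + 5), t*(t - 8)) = t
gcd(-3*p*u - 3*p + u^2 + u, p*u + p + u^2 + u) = u + 1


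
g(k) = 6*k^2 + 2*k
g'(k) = 12*k + 2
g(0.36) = 1.50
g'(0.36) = 6.32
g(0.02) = 0.04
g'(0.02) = 2.24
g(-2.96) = 46.65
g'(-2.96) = -33.52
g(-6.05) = 207.52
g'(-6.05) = -70.60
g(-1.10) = 5.06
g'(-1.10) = -11.20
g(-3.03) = 49.03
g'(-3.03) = -34.36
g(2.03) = 28.79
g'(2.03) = 26.36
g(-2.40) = 29.76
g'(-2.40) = -26.80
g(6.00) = 228.00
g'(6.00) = 74.00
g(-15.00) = 1320.00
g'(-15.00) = -178.00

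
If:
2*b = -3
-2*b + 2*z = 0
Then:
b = -3/2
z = -3/2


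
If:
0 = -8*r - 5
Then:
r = -5/8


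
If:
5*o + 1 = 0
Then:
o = -1/5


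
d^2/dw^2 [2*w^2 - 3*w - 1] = 4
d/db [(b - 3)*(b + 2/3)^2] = (3*b + 2)*(9*b - 16)/9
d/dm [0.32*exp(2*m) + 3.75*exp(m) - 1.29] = (0.64*exp(m) + 3.75)*exp(m)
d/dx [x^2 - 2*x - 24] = 2*x - 2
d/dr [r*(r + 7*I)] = 2*r + 7*I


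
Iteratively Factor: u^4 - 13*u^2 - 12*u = (u + 1)*(u^3 - u^2 - 12*u) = u*(u + 1)*(u^2 - u - 12) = u*(u + 1)*(u + 3)*(u - 4)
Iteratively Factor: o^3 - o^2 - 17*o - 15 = (o + 1)*(o^2 - 2*o - 15) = (o + 1)*(o + 3)*(o - 5)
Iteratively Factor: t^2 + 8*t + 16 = (t + 4)*(t + 4)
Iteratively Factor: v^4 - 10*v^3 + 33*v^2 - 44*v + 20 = (v - 2)*(v^3 - 8*v^2 + 17*v - 10) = (v - 2)*(v - 1)*(v^2 - 7*v + 10) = (v - 2)^2*(v - 1)*(v - 5)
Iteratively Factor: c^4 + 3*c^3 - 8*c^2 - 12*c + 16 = (c - 2)*(c^3 + 5*c^2 + 2*c - 8) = (c - 2)*(c + 4)*(c^2 + c - 2) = (c - 2)*(c - 1)*(c + 4)*(c + 2)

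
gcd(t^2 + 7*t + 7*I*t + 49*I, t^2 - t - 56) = t + 7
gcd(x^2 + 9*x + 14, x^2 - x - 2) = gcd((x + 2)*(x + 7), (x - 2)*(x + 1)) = 1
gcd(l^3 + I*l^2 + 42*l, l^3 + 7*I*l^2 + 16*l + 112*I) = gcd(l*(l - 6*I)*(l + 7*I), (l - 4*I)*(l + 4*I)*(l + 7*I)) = l + 7*I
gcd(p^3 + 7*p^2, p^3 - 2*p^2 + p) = p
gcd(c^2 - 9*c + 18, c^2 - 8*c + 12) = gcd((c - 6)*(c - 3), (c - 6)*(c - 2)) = c - 6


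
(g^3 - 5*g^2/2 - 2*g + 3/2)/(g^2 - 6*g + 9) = (2*g^2 + g - 1)/(2*(g - 3))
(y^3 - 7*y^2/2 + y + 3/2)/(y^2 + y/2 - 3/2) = (2*y^2 - 5*y - 3)/(2*y + 3)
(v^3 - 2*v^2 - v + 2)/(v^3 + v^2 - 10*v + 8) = (v + 1)/(v + 4)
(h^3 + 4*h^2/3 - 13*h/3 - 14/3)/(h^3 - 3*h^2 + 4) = (h + 7/3)/(h - 2)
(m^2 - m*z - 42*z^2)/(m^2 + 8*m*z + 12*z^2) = (m - 7*z)/(m + 2*z)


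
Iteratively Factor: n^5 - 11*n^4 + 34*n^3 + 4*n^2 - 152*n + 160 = (n - 2)*(n^4 - 9*n^3 + 16*n^2 + 36*n - 80) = (n - 2)^2*(n^3 - 7*n^2 + 2*n + 40) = (n - 4)*(n - 2)^2*(n^2 - 3*n - 10) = (n - 5)*(n - 4)*(n - 2)^2*(n + 2)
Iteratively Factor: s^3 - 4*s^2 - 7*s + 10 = (s - 1)*(s^2 - 3*s - 10) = (s - 1)*(s + 2)*(s - 5)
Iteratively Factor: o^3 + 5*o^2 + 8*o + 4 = (o + 2)*(o^2 + 3*o + 2) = (o + 2)^2*(o + 1)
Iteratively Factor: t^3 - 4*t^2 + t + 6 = (t + 1)*(t^2 - 5*t + 6) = (t - 2)*(t + 1)*(t - 3)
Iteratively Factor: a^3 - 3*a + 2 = (a + 2)*(a^2 - 2*a + 1) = (a - 1)*(a + 2)*(a - 1)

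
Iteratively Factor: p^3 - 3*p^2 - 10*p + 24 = (p - 2)*(p^2 - p - 12) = (p - 2)*(p + 3)*(p - 4)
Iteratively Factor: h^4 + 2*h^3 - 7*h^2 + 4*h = (h + 4)*(h^3 - 2*h^2 + h) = (h - 1)*(h + 4)*(h^2 - h) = h*(h - 1)*(h + 4)*(h - 1)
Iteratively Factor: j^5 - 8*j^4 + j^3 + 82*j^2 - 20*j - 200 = (j - 5)*(j^4 - 3*j^3 - 14*j^2 + 12*j + 40) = (j - 5)*(j + 2)*(j^3 - 5*j^2 - 4*j + 20) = (j - 5)*(j + 2)^2*(j^2 - 7*j + 10) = (j - 5)*(j - 2)*(j + 2)^2*(j - 5)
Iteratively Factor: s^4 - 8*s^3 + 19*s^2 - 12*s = (s - 1)*(s^3 - 7*s^2 + 12*s) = s*(s - 1)*(s^2 - 7*s + 12) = s*(s - 4)*(s - 1)*(s - 3)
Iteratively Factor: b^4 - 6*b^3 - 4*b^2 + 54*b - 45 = (b - 1)*(b^3 - 5*b^2 - 9*b + 45) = (b - 3)*(b - 1)*(b^2 - 2*b - 15) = (b - 3)*(b - 1)*(b + 3)*(b - 5)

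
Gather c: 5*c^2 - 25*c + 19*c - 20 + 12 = 5*c^2 - 6*c - 8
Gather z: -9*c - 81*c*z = -81*c*z - 9*c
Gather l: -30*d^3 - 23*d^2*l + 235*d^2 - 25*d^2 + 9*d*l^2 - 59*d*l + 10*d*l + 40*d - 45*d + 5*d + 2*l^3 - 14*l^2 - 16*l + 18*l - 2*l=-30*d^3 + 210*d^2 + 2*l^3 + l^2*(9*d - 14) + l*(-23*d^2 - 49*d)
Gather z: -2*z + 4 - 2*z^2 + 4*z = -2*z^2 + 2*z + 4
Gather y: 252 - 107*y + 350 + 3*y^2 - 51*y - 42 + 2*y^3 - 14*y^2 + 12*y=2*y^3 - 11*y^2 - 146*y + 560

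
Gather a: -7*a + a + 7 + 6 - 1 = 12 - 6*a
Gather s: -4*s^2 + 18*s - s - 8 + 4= -4*s^2 + 17*s - 4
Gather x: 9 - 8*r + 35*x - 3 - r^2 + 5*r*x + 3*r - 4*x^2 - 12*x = -r^2 - 5*r - 4*x^2 + x*(5*r + 23) + 6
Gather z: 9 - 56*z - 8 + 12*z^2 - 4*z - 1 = 12*z^2 - 60*z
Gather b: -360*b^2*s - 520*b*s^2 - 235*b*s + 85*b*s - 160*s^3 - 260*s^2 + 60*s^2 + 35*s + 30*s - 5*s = -360*b^2*s + b*(-520*s^2 - 150*s) - 160*s^3 - 200*s^2 + 60*s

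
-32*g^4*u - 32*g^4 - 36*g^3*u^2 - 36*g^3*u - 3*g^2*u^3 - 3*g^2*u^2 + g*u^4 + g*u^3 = (-8*g + u)*(g + u)*(4*g + u)*(g*u + g)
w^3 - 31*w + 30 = (w - 5)*(w - 1)*(w + 6)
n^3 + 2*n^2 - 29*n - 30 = (n - 5)*(n + 1)*(n + 6)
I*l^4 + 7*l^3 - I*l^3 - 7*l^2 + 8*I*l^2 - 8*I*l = l*(l - 8*I)*(l + I)*(I*l - I)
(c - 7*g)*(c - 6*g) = c^2 - 13*c*g + 42*g^2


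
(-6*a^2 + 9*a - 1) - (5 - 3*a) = -6*a^2 + 12*a - 6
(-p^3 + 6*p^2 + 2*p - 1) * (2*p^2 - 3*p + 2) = -2*p^5 + 15*p^4 - 16*p^3 + 4*p^2 + 7*p - 2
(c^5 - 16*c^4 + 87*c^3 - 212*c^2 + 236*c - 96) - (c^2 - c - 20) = c^5 - 16*c^4 + 87*c^3 - 213*c^2 + 237*c - 76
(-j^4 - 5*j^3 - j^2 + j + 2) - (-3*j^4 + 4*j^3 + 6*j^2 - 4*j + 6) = 2*j^4 - 9*j^3 - 7*j^2 + 5*j - 4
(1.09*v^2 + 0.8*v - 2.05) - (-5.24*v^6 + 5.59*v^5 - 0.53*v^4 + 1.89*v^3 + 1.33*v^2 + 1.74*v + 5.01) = 5.24*v^6 - 5.59*v^5 + 0.53*v^4 - 1.89*v^3 - 0.24*v^2 - 0.94*v - 7.06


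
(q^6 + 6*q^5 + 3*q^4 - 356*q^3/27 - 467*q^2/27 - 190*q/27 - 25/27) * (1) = q^6 + 6*q^5 + 3*q^4 - 356*q^3/27 - 467*q^2/27 - 190*q/27 - 25/27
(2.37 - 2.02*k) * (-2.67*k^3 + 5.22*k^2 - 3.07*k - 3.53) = 5.3934*k^4 - 16.8723*k^3 + 18.5728*k^2 - 0.145300000000001*k - 8.3661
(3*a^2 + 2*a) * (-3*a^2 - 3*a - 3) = -9*a^4 - 15*a^3 - 15*a^2 - 6*a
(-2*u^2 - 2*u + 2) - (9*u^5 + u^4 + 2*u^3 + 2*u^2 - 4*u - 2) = -9*u^5 - u^4 - 2*u^3 - 4*u^2 + 2*u + 4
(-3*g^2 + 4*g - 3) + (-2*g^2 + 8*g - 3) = -5*g^2 + 12*g - 6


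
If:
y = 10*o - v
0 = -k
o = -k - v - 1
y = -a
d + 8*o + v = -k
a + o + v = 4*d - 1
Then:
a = -72/17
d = -18/17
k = 0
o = 5/17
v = -22/17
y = 72/17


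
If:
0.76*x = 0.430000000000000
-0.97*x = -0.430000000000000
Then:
No Solution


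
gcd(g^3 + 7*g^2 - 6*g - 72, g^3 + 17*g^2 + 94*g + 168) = g^2 + 10*g + 24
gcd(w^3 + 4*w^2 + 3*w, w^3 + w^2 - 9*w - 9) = w^2 + 4*w + 3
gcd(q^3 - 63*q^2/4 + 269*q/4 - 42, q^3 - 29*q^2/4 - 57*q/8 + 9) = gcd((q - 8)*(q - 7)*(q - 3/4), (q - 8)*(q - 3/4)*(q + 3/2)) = q^2 - 35*q/4 + 6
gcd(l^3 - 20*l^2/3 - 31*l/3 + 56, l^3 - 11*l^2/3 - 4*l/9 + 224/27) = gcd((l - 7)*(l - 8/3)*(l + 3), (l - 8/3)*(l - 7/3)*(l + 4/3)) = l - 8/3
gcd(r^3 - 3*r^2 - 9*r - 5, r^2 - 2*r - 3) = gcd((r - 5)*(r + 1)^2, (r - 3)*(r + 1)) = r + 1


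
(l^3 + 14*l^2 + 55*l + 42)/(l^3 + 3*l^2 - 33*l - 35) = (l + 6)/(l - 5)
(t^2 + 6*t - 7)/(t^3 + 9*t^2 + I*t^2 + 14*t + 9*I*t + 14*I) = (t - 1)/(t^2 + t*(2 + I) + 2*I)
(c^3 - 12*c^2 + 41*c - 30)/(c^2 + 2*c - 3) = (c^2 - 11*c + 30)/(c + 3)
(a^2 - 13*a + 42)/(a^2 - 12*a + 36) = (a - 7)/(a - 6)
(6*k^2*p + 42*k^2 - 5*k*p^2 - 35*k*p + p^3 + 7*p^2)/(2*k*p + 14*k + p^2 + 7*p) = (6*k^2 - 5*k*p + p^2)/(2*k + p)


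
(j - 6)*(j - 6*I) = j^2 - 6*j - 6*I*j + 36*I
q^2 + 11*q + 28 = (q + 4)*(q + 7)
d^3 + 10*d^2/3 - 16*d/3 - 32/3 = (d - 2)*(d + 4/3)*(d + 4)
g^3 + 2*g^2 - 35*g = g*(g - 5)*(g + 7)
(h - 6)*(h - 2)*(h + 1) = h^3 - 7*h^2 + 4*h + 12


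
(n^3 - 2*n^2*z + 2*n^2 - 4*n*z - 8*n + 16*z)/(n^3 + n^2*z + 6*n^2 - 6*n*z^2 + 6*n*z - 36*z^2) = (n^2 + 2*n - 8)/(n^2 + 3*n*z + 6*n + 18*z)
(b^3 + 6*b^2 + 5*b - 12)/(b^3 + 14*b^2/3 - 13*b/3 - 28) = 3*(b - 1)/(3*b - 7)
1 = 1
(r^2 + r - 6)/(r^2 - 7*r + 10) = (r + 3)/(r - 5)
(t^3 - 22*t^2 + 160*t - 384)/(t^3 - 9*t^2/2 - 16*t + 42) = 2*(t^2 - 16*t + 64)/(2*t^2 + 3*t - 14)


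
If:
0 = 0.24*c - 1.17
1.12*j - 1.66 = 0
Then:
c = 4.88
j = 1.48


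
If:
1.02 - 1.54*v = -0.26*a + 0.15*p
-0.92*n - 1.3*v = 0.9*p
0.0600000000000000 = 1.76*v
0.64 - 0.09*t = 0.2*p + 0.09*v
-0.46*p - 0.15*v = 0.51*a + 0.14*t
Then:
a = -2.55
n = -2.04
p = 2.04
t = 2.55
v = 0.03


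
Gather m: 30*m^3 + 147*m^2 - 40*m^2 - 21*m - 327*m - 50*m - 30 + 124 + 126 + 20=30*m^3 + 107*m^2 - 398*m + 240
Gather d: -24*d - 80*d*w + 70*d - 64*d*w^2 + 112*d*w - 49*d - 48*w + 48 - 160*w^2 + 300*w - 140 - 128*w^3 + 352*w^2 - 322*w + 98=d*(-64*w^2 + 32*w - 3) - 128*w^3 + 192*w^2 - 70*w + 6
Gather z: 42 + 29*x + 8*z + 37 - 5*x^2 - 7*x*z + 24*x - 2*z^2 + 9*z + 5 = -5*x^2 + 53*x - 2*z^2 + z*(17 - 7*x) + 84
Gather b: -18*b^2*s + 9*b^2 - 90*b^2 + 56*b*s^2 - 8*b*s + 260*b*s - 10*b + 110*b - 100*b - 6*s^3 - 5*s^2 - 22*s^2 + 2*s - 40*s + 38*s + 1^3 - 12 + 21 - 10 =b^2*(-18*s - 81) + b*(56*s^2 + 252*s) - 6*s^3 - 27*s^2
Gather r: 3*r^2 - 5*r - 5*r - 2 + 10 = 3*r^2 - 10*r + 8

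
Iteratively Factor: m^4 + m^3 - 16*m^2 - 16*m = (m - 4)*(m^3 + 5*m^2 + 4*m) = (m - 4)*(m + 4)*(m^2 + m) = m*(m - 4)*(m + 4)*(m + 1)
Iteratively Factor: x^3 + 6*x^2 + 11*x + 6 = (x + 2)*(x^2 + 4*x + 3) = (x + 2)*(x + 3)*(x + 1)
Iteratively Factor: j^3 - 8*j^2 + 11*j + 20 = (j - 5)*(j^2 - 3*j - 4) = (j - 5)*(j - 4)*(j + 1)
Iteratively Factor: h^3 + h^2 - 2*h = (h)*(h^2 + h - 2) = h*(h - 1)*(h + 2)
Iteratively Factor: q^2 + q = (q + 1)*(q)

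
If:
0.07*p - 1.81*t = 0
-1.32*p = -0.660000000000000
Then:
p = 0.50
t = 0.02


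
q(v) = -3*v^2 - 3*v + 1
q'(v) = -6*v - 3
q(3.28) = -41.12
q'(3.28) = -22.68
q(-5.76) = -81.25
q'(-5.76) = 31.56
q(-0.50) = 1.75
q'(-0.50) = 0.00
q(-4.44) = -44.82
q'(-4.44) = 23.64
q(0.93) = -4.38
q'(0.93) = -8.58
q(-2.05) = -5.46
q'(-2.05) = 9.30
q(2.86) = -32.12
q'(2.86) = -20.16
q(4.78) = -81.89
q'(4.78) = -31.68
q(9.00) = -269.00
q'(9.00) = -57.00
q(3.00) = -35.00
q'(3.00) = -21.00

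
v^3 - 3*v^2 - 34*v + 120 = (v - 5)*(v - 4)*(v + 6)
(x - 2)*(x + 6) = x^2 + 4*x - 12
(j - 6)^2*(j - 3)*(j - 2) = j^4 - 17*j^3 + 102*j^2 - 252*j + 216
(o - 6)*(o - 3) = o^2 - 9*o + 18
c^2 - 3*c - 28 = (c - 7)*(c + 4)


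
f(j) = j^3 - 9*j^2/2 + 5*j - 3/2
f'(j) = 3*j^2 - 9*j + 5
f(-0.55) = -5.78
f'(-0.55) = 10.86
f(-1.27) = -17.16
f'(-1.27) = 21.27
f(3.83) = 7.82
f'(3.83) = 14.54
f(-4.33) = -188.70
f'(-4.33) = 100.22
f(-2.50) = -57.75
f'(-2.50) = 46.25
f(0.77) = 0.14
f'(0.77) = -0.15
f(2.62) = -1.31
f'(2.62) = 2.01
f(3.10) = 0.55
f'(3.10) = 5.93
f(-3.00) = -84.00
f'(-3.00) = 59.00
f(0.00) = -1.50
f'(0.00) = 5.00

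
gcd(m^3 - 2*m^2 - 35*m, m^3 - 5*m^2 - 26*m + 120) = m + 5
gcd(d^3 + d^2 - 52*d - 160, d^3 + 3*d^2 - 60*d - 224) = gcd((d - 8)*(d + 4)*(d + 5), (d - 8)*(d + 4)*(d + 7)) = d^2 - 4*d - 32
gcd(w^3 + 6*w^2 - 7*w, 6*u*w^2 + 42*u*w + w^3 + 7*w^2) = w^2 + 7*w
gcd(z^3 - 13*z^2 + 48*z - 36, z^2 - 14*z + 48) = z - 6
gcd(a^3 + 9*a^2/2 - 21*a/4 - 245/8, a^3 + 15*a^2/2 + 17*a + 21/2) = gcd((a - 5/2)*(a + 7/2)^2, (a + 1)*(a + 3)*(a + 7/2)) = a + 7/2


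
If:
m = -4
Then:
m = -4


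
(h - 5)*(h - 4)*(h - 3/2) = h^3 - 21*h^2/2 + 67*h/2 - 30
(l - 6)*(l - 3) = l^2 - 9*l + 18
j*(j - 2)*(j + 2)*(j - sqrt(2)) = j^4 - sqrt(2)*j^3 - 4*j^2 + 4*sqrt(2)*j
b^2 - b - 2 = (b - 2)*(b + 1)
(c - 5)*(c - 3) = c^2 - 8*c + 15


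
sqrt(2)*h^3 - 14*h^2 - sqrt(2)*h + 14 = (h - 1)*(h - 7*sqrt(2))*(sqrt(2)*h + sqrt(2))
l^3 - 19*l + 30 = (l - 3)*(l - 2)*(l + 5)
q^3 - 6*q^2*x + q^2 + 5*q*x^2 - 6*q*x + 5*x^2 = (q + 1)*(q - 5*x)*(q - x)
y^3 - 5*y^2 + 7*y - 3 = (y - 3)*(y - 1)^2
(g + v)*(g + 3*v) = g^2 + 4*g*v + 3*v^2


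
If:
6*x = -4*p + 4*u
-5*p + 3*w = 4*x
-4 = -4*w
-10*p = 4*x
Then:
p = -3/5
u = 33/20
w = 1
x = 3/2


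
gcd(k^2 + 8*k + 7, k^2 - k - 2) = k + 1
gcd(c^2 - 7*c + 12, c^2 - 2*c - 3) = c - 3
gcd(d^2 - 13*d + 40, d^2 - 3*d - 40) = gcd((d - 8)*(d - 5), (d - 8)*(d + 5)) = d - 8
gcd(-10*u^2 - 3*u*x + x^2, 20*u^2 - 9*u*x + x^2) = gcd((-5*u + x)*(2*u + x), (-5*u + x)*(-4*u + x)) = -5*u + x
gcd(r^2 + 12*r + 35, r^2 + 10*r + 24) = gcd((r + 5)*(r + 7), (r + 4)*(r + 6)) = 1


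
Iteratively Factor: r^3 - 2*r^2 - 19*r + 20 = (r + 4)*(r^2 - 6*r + 5) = (r - 5)*(r + 4)*(r - 1)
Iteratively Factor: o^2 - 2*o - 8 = (o - 4)*(o + 2)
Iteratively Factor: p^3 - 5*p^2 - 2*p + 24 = (p + 2)*(p^2 - 7*p + 12) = (p - 3)*(p + 2)*(p - 4)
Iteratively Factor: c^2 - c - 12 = (c + 3)*(c - 4)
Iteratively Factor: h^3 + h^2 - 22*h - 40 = (h - 5)*(h^2 + 6*h + 8) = (h - 5)*(h + 2)*(h + 4)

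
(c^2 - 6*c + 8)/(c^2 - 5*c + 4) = (c - 2)/(c - 1)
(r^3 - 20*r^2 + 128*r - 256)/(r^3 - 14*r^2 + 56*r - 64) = (r - 8)/(r - 2)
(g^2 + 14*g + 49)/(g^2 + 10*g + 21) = (g + 7)/(g + 3)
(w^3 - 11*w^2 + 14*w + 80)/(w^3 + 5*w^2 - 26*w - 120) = (w^2 - 6*w - 16)/(w^2 + 10*w + 24)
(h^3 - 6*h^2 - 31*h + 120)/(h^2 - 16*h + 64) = (h^2 + 2*h - 15)/(h - 8)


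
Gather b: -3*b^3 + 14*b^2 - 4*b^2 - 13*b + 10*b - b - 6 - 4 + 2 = -3*b^3 + 10*b^2 - 4*b - 8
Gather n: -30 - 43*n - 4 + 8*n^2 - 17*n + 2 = 8*n^2 - 60*n - 32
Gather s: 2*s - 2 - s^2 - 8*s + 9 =-s^2 - 6*s + 7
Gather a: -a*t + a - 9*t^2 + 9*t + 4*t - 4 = a*(1 - t) - 9*t^2 + 13*t - 4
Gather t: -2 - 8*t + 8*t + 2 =0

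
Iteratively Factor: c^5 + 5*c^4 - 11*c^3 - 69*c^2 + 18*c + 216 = (c - 3)*(c^4 + 8*c^3 + 13*c^2 - 30*c - 72) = (c - 3)*(c + 4)*(c^3 + 4*c^2 - 3*c - 18) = (c - 3)*(c - 2)*(c + 4)*(c^2 + 6*c + 9) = (c - 3)*(c - 2)*(c + 3)*(c + 4)*(c + 3)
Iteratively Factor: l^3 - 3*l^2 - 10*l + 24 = (l - 2)*(l^2 - l - 12) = (l - 4)*(l - 2)*(l + 3)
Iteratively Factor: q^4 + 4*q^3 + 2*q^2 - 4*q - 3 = (q + 3)*(q^3 + q^2 - q - 1) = (q - 1)*(q + 3)*(q^2 + 2*q + 1) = (q - 1)*(q + 1)*(q + 3)*(q + 1)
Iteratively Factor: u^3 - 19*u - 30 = (u - 5)*(u^2 + 5*u + 6) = (u - 5)*(u + 2)*(u + 3)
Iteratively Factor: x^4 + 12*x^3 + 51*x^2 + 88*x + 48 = (x + 4)*(x^3 + 8*x^2 + 19*x + 12) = (x + 1)*(x + 4)*(x^2 + 7*x + 12) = (x + 1)*(x + 4)^2*(x + 3)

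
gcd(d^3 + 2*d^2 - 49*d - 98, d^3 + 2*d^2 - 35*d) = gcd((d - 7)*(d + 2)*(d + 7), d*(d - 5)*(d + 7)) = d + 7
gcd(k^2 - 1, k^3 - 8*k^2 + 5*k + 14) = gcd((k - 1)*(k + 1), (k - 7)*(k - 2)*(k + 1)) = k + 1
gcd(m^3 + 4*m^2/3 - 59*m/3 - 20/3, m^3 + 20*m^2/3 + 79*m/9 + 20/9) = m^2 + 16*m/3 + 5/3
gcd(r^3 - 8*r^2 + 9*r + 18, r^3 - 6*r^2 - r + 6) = r^2 - 5*r - 6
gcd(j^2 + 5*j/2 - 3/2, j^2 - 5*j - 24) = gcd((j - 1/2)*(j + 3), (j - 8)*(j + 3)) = j + 3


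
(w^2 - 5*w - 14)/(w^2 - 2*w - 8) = (w - 7)/(w - 4)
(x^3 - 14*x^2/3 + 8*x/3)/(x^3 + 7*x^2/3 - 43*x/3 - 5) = x*(3*x^2 - 14*x + 8)/(3*x^3 + 7*x^2 - 43*x - 15)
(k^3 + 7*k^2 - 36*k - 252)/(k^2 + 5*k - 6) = (k^2 + k - 42)/(k - 1)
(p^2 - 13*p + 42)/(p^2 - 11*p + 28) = (p - 6)/(p - 4)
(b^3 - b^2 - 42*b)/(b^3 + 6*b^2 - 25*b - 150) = b*(b - 7)/(b^2 - 25)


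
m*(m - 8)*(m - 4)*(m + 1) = m^4 - 11*m^3 + 20*m^2 + 32*m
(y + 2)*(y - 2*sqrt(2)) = y^2 - 2*sqrt(2)*y + 2*y - 4*sqrt(2)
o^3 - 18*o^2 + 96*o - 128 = (o - 8)^2*(o - 2)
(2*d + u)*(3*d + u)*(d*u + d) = 6*d^3*u + 6*d^3 + 5*d^2*u^2 + 5*d^2*u + d*u^3 + d*u^2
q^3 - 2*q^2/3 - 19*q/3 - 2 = (q - 3)*(q + 1/3)*(q + 2)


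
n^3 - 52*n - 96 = (n - 8)*(n + 2)*(n + 6)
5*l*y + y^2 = y*(5*l + y)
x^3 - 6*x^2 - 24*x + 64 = (x - 8)*(x - 2)*(x + 4)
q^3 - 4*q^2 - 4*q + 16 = (q - 4)*(q - 2)*(q + 2)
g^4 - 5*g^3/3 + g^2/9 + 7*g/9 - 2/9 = (g - 1)^2*(g - 1/3)*(g + 2/3)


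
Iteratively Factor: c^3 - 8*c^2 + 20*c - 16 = (c - 2)*(c^2 - 6*c + 8) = (c - 4)*(c - 2)*(c - 2)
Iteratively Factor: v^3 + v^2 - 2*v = (v - 1)*(v^2 + 2*v) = v*(v - 1)*(v + 2)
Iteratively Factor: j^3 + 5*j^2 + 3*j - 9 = (j + 3)*(j^2 + 2*j - 3) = (j - 1)*(j + 3)*(j + 3)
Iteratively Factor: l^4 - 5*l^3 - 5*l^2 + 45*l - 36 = (l - 4)*(l^3 - l^2 - 9*l + 9) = (l - 4)*(l - 3)*(l^2 + 2*l - 3) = (l - 4)*(l - 3)*(l + 3)*(l - 1)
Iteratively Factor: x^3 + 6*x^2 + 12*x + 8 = (x + 2)*(x^2 + 4*x + 4) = (x + 2)^2*(x + 2)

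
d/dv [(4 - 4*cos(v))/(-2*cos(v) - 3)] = -20*sin(v)/(2*cos(v) + 3)^2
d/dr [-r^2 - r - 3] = -2*r - 1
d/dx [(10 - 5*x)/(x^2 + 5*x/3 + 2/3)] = 45*(x^2 - 4*x - 4)/(9*x^4 + 30*x^3 + 37*x^2 + 20*x + 4)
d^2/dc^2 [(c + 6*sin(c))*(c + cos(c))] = -6*c*sin(c) - c*cos(c) - 2*sin(c) - 12*sin(2*c) + 12*cos(c) + 2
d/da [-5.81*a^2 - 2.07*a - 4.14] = -11.62*a - 2.07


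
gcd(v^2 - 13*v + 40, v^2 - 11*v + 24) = v - 8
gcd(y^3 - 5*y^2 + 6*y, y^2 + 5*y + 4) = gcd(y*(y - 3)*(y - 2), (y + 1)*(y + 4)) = 1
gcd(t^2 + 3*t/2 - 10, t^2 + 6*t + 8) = t + 4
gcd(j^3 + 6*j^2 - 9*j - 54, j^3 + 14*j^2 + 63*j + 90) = j^2 + 9*j + 18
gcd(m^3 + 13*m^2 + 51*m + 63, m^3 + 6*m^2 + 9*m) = m^2 + 6*m + 9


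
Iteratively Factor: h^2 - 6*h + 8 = (h - 4)*(h - 2)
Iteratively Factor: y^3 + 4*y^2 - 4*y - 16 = (y + 4)*(y^2 - 4) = (y + 2)*(y + 4)*(y - 2)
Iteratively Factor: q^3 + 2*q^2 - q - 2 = (q - 1)*(q^2 + 3*q + 2) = (q - 1)*(q + 2)*(q + 1)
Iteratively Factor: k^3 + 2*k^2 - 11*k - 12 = (k - 3)*(k^2 + 5*k + 4) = (k - 3)*(k + 1)*(k + 4)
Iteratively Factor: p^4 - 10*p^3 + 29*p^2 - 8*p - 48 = (p - 4)*(p^3 - 6*p^2 + 5*p + 12) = (p - 4)*(p - 3)*(p^2 - 3*p - 4) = (p - 4)*(p - 3)*(p + 1)*(p - 4)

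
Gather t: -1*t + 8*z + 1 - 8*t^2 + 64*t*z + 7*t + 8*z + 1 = -8*t^2 + t*(64*z + 6) + 16*z + 2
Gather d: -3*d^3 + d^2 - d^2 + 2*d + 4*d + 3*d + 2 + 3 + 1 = -3*d^3 + 9*d + 6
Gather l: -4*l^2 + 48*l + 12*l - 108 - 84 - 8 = -4*l^2 + 60*l - 200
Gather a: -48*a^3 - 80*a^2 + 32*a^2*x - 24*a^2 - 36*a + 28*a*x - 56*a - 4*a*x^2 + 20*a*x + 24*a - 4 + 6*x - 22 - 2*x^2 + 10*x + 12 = -48*a^3 + a^2*(32*x - 104) + a*(-4*x^2 + 48*x - 68) - 2*x^2 + 16*x - 14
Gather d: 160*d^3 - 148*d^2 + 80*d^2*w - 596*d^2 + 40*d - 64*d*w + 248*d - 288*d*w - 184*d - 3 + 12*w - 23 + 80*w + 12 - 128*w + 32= 160*d^3 + d^2*(80*w - 744) + d*(104 - 352*w) - 36*w + 18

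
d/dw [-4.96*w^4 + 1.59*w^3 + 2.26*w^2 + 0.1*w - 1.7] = -19.84*w^3 + 4.77*w^2 + 4.52*w + 0.1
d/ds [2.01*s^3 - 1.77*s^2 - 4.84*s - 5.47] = 6.03*s^2 - 3.54*s - 4.84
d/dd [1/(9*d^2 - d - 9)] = (1 - 18*d)/(-9*d^2 + d + 9)^2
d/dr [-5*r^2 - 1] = -10*r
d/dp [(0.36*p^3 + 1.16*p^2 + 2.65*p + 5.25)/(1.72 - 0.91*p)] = (-0.6552*p^3 + 0.802*p^2 + 3.9904*p + 9.3355)/(0.8281*p^2 - 3.1304*p + 2.9584)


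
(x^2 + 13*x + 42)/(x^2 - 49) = (x + 6)/(x - 7)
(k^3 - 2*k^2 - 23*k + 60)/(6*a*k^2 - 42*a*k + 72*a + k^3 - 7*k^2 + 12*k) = (k + 5)/(6*a + k)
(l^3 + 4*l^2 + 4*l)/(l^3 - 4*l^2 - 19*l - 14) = l*(l + 2)/(l^2 - 6*l - 7)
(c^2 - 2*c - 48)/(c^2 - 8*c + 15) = (c^2 - 2*c - 48)/(c^2 - 8*c + 15)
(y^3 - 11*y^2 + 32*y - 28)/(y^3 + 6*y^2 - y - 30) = (y^2 - 9*y + 14)/(y^2 + 8*y + 15)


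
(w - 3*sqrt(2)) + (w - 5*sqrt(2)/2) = 2*w - 11*sqrt(2)/2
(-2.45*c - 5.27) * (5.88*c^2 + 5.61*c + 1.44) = -14.406*c^3 - 44.7321*c^2 - 33.0927*c - 7.5888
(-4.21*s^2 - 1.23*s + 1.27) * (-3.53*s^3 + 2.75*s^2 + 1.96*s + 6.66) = 14.8613*s^5 - 7.2356*s^4 - 16.1172*s^3 - 26.9569*s^2 - 5.7026*s + 8.4582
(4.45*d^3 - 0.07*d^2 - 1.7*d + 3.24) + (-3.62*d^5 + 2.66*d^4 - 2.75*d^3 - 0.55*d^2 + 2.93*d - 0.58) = -3.62*d^5 + 2.66*d^4 + 1.7*d^3 - 0.62*d^2 + 1.23*d + 2.66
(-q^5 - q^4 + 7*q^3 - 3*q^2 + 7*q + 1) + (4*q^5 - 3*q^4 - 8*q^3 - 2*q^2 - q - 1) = 3*q^5 - 4*q^4 - q^3 - 5*q^2 + 6*q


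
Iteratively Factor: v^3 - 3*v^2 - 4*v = (v - 4)*(v^2 + v) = v*(v - 4)*(v + 1)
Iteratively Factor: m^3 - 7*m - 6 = (m + 2)*(m^2 - 2*m - 3) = (m + 1)*(m + 2)*(m - 3)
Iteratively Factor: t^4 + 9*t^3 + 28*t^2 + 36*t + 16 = (t + 2)*(t^3 + 7*t^2 + 14*t + 8) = (t + 2)^2*(t^2 + 5*t + 4) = (t + 1)*(t + 2)^2*(t + 4)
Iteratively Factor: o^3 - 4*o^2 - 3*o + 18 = (o - 3)*(o^2 - o - 6) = (o - 3)*(o + 2)*(o - 3)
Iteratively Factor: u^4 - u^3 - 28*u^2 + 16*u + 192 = (u - 4)*(u^3 + 3*u^2 - 16*u - 48) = (u - 4)*(u + 3)*(u^2 - 16) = (u - 4)^2*(u + 3)*(u + 4)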